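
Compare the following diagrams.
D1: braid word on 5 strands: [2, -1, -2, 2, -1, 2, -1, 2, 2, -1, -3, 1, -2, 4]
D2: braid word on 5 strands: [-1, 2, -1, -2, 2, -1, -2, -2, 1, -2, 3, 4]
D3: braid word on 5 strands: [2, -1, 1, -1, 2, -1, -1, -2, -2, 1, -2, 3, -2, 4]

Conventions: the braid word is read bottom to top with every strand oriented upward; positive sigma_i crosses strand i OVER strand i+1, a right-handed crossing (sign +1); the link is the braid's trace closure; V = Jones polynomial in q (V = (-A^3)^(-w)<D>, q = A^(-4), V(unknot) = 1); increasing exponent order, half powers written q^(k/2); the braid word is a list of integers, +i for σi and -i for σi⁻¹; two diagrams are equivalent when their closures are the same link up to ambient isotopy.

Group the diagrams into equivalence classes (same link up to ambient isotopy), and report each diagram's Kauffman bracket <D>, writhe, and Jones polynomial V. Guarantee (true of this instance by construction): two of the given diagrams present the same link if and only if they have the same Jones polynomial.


grouping into links: {D1} | {D2, D3}
V(D1) = -q^-3 + 2q^-2 - 2q^-1 + 3 - 2q + 2q^2 - q^3  (w 0, c 14, <D> = -A^-12 + 2A^-8 - 2A^-4 + 3 - 2A^4 + 2A^8 - A^12)
D2 (bracket 2A^-2 - 2A^2 + 3A^6 - 3A^10 + 2A^14 - 2A^18 + A^22; 12 crossings at w = -2): V = q^-7 - 2q^-6 + 2q^-5 - 3q^-4 + 3q^-3 - 2q^-2 + 2q^-1
V(D3) = q^-7 - 2q^-6 + 2q^-5 - 3q^-4 + 3q^-3 - 2q^-2 + 2q^-1  [14 crossings, <D> = 2A^-2 - 2A^2 + 3A^6 - 3A^10 + 2A^14 - 2A^18 + A^22, w = -2]
why: comparing 3 Jones polynomials yields 2 groups


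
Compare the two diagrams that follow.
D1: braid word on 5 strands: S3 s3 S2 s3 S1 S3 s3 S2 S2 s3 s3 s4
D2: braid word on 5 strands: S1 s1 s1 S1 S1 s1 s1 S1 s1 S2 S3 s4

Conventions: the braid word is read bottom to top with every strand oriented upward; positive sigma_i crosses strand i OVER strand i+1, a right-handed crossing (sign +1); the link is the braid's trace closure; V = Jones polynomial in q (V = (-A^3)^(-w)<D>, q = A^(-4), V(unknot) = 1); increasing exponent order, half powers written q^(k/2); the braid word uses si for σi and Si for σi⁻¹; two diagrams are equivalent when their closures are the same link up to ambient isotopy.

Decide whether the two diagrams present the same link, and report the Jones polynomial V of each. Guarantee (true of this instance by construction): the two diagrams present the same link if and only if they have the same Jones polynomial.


equivalent: no
D1 (bracket -A^-12 + 2A^-8 - 2A^-4 + 3 - 2A^4 + 2A^8 - A^12; 12 crossings at w = 0): V = -q^-3 + 2q^-2 - 2q^-1 + 3 - 2q + 2q^2 - q^3
V(D2) = 1  (w 0, c 12, <D> = 1)
key observation: comparing 2 Jones polynomials yields 2 groups


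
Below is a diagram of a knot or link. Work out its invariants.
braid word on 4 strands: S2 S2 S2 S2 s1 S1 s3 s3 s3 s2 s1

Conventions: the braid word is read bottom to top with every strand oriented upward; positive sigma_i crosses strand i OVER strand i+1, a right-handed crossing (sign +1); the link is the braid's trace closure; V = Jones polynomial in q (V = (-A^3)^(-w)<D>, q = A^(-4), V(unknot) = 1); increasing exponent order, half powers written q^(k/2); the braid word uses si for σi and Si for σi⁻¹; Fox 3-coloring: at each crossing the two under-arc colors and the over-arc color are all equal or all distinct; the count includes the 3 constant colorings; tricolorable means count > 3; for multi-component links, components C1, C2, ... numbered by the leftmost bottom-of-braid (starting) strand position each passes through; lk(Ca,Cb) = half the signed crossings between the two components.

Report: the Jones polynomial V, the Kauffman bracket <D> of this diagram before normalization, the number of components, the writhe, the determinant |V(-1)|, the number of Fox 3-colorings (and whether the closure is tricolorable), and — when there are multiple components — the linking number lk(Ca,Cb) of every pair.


V = -q^-3 + q^-2 - q^-1 + 3 - q + q^2 - q^3
<D> = A^-9 - A^-5 + A^-1 - 3A^3 + A^7 - A^11 + A^15 (w = +1)
1 component over 11 crossings, w = +1
27 Fox colorings among 3^11, |V(-1)| = 9: tricolorable
why: V is palindromic (span 6, det 9): q -> 1/q fixes it; necessary, not sufficient, for amphichirality


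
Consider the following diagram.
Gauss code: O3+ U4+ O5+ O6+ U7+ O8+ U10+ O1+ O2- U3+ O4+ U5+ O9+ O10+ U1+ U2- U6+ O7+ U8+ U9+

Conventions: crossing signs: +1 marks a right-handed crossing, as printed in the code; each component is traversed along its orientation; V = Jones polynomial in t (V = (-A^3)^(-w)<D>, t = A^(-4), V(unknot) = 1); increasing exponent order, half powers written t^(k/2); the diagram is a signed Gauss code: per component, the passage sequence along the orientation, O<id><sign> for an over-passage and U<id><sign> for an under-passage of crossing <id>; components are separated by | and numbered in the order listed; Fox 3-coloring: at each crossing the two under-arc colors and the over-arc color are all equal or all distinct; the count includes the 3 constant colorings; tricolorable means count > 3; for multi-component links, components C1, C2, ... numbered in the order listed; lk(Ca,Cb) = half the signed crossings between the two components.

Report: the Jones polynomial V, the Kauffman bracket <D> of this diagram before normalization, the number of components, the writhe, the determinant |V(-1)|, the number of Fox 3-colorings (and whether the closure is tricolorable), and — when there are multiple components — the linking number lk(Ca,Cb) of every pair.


Jones polynomial: V(t) = t^3 + t^5 - t^6 + t^7 - t^8 + t^9 - t^10
<D> = -A^-16 + A^-12 - A^-8 + A^-4 - 1 + A^4 + A^12; writhe +8
components 1, writhe +8 (10 crossings)
3-colorings: 3 of 3^10, det 7 — not tricolorable
note: w = +8 (over 10 crossings) is diagram-only; (-A^3)^(-8) removes it from V


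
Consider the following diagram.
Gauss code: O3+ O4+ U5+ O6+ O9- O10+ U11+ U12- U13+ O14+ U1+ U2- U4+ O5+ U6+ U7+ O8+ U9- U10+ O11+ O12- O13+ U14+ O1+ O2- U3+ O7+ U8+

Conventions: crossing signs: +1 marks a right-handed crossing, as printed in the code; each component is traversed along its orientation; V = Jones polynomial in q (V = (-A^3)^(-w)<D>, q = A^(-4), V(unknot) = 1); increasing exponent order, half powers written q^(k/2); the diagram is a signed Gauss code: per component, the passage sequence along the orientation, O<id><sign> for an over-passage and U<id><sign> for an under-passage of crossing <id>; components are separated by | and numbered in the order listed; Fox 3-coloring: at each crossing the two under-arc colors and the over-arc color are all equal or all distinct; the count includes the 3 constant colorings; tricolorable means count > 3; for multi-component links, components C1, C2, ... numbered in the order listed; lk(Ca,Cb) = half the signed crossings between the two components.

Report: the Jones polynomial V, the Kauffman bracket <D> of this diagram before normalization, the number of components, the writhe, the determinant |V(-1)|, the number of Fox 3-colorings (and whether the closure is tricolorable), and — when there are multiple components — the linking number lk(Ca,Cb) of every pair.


V(q) = q^3 + q^5 - q^8
bracket: -A^-8 + A^4 + A^12, w = +8
1 component, writhe +8, over 14 crossings
det 3, colorings 9 of 3^14 — tricolorable
observation: V spans 5 powers of q: at least 5 crossings in any diagram


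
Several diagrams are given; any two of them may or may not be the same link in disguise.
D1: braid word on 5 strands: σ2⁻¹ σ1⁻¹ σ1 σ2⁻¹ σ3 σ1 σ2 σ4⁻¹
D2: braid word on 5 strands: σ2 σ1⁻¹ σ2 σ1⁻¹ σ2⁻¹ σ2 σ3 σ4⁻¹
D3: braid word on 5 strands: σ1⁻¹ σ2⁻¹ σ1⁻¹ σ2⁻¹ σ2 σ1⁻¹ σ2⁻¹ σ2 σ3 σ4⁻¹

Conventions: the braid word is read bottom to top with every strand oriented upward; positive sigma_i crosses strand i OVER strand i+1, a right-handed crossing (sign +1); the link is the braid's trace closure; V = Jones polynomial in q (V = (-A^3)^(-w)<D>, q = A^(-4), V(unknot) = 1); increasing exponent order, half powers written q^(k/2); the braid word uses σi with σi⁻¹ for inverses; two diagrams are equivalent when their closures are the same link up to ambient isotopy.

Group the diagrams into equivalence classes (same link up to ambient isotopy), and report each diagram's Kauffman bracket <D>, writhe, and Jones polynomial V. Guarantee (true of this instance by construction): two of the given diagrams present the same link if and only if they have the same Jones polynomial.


grouping into links: {D1} | {D2} | {D3}
V(D1) = 1  (w 0, c 8, <D> = 1)
D2 (bracket A^-8 - A^-4 + 1 - A^4 + A^8; 8 crossings at w = 0): V = q^-2 - q^-1 + 1 - q + q^2
D3 (bracket A^-8 + 1 - A^4; 10 crossings at w = -4): V = -q^-4 + q^-3 + q^-1
why: comparing 3 Jones polynomials yields 3 groups


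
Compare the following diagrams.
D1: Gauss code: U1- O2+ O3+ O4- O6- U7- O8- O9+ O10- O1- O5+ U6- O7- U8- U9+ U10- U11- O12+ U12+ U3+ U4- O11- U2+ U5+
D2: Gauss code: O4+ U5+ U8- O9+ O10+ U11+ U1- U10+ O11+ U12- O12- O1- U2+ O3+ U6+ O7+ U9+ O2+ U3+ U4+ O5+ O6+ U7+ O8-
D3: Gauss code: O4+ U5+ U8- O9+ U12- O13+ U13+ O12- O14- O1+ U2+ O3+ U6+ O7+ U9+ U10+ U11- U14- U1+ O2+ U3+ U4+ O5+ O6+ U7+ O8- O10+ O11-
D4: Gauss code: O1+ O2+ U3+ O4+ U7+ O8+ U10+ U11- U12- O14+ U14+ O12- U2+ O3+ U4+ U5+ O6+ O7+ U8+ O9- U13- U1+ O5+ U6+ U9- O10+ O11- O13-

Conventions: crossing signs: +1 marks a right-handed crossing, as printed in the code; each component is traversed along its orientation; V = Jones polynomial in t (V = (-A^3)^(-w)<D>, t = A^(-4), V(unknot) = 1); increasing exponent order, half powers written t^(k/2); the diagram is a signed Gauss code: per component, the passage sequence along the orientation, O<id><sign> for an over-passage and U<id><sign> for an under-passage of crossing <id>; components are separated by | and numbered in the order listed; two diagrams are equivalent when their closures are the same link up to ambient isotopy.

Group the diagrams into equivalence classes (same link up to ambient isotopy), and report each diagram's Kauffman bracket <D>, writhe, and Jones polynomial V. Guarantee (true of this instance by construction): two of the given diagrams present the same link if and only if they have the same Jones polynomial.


classes: {D1} | {D2, D3, D4}
V(D1) = -t^-4 + t^-3 + t^-1  [12 crossings, <D> = A^-2 + A^6 - A^10, w = -2]
V(D2) = t^2 - t^3 + 3t^4 - 3t^5 + 3t^6 - 3t^7 + 2t^8 - t^9  (w +6, c 12, <D> = -A^-18 + 2A^-14 - 3A^-10 + 3A^-6 - 3A^-2 + 3A^2 - A^6 + A^10)
D3 (bracket -A^-18 + 2A^-14 - 3A^-10 + 3A^-6 - 3A^-2 + 3A^2 - A^6 + A^10; 14 crossings at w = +6): V = t^2 - t^3 + 3t^4 - 3t^5 + 3t^6 - 3t^7 + 2t^8 - t^9
D4 (bracket -A^-18 + 2A^-14 - 3A^-10 + 3A^-6 - 3A^-2 + 3A^2 - A^6 + A^10; 14 crossings at w = +6): V = t^2 - t^3 + 3t^4 - 3t^5 + 3t^6 - 3t^7 + 2t^8 - t^9
insight: V(t) takes 2 values over 4 diagrams, fixing the grouping


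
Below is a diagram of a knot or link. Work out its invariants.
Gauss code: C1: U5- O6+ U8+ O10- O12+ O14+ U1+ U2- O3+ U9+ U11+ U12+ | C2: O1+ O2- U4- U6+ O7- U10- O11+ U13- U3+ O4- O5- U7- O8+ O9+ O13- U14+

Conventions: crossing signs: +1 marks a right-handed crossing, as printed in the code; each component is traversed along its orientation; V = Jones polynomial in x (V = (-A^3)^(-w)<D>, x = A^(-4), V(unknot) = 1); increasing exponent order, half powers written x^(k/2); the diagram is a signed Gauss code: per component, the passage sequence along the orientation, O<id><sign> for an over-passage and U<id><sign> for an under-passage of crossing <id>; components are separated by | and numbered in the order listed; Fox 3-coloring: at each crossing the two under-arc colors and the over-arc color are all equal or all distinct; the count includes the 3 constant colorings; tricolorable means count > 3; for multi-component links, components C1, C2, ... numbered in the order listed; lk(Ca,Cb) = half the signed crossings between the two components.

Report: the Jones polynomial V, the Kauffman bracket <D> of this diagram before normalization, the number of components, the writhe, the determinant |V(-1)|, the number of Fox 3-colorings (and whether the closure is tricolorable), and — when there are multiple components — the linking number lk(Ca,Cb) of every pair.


V(x) = x^(-5/2) - 2x^(-3/2) + 3x^(-1/2) - 4x^(1/2) + 3x^(3/2) - 4x^(5/2) + 2x^(7/2) - x^(9/2)
bracket: -A^-12 + 2A^-8 - 4A^-4 + 3 - 4A^4 + 3A^8 - 2A^12 + A^16, w = +2
2 components, writhe +2, over 14 crossings
lk(C1,C2) = +2
det 20, colorings 3 of 3^14 — not tricolorable
observation: summing lk over 1 pair gives +2


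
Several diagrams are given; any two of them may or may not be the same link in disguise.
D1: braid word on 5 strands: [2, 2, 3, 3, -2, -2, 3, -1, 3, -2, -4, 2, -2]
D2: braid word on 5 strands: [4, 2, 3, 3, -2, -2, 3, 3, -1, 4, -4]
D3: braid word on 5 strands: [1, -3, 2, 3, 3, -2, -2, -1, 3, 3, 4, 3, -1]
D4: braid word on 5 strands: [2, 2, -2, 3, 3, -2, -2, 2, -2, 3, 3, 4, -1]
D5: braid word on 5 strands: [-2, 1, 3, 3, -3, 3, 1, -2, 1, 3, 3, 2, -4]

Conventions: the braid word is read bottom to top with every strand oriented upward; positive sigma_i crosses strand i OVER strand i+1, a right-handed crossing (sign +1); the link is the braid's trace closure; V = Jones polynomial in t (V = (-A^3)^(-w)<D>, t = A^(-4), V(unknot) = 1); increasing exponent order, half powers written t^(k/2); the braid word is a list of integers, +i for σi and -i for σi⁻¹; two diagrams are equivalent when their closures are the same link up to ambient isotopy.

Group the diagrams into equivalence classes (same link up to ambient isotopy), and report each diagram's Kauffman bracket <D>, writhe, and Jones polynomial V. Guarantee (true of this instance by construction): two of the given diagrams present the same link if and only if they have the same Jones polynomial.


equivalence classes: {D1, D2, D3, D4} | {D5}
D1 (bracket A^-15 + A^-7 - A^-3 + A; 13 crossings at w = +1): V = -t^(1/2) + t^(3/2) - t^(5/2) - t^(9/2)
D2 (bracket A^-9 + A^-1 - A^3 + A^7; 11 crossings at w = +3): V = -t^(1/2) + t^(3/2) - t^(5/2) - t^(9/2)
D3 (bracket A^-9 + A^-1 - A^3 + A^7; 13 crossings at w = +3): V = -t^(1/2) + t^(3/2) - t^(5/2) - t^(9/2)
D4 (bracket A^-9 + A^-1 - A^3 + A^7; 13 crossings at w = +3): V = -t^(1/2) + t^(3/2) - t^(5/2) - t^(9/2)
V(D5) = -t^(5/2) - 2t^(9/2) + 2t^(11/2) - 2t^(13/2) + 2t^(15/2) - 2t^(17/2) + t^(19/2)  (w +5, c 13, <D> = -A^-23 + 2A^-19 - 2A^-15 + 2A^-11 - 2A^-7 + 2A^-3 + A^5)
key observation: comparing 5 Jones polynomials yields 2 groups


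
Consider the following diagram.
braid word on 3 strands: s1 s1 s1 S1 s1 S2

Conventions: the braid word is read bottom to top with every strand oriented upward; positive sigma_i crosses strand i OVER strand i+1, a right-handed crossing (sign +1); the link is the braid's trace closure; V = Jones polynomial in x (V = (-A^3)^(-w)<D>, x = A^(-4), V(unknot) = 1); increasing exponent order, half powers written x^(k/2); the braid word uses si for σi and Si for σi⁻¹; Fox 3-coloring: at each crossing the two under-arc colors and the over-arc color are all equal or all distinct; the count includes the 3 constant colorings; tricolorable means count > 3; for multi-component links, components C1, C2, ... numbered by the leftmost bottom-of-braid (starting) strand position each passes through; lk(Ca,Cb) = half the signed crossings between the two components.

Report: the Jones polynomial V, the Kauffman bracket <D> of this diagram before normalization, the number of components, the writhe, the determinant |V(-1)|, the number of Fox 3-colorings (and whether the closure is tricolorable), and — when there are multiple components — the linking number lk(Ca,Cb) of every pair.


V = x + x^3 - x^4
<D> = -A^-10 + A^-6 + A^2 (w = +2)
1 component over 6 crossings, w = +2
9 Fox colorings among 3^6, |V(-1)| = 3: tricolorable
why: inverse pairs cancel, leaving σ1 σ1 σ1 σ2⁻¹


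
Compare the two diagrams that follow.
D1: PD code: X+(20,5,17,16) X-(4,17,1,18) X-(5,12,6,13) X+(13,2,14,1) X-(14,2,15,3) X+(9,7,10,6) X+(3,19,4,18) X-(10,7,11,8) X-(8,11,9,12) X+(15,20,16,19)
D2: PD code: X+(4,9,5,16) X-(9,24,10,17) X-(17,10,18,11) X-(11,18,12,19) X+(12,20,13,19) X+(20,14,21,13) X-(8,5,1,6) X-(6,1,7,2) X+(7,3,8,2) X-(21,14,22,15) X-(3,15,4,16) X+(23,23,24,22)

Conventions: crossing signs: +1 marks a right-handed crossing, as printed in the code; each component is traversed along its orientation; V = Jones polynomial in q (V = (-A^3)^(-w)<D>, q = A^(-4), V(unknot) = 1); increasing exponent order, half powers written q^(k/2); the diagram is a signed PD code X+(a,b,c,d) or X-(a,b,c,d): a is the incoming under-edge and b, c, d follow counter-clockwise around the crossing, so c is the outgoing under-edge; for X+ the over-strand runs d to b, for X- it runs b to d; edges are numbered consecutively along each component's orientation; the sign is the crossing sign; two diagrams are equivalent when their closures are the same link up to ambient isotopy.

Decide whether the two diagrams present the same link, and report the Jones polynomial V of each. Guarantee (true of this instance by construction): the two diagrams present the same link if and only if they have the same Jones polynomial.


equivalent: no
V(D1) = 1 + q + q^2 + q^3  (w 0, c 10, <D> = A^-12 + A^-8 + A^-4 + 1)
V(D2) = q^-3 + q^-2 + q^-1 + 1  (w -2, c 12, <D> = A^-6 + A^-2 + A^2 + A^6)
why: 2 classes among 2 diagrams; unequal V(q) rules out equality


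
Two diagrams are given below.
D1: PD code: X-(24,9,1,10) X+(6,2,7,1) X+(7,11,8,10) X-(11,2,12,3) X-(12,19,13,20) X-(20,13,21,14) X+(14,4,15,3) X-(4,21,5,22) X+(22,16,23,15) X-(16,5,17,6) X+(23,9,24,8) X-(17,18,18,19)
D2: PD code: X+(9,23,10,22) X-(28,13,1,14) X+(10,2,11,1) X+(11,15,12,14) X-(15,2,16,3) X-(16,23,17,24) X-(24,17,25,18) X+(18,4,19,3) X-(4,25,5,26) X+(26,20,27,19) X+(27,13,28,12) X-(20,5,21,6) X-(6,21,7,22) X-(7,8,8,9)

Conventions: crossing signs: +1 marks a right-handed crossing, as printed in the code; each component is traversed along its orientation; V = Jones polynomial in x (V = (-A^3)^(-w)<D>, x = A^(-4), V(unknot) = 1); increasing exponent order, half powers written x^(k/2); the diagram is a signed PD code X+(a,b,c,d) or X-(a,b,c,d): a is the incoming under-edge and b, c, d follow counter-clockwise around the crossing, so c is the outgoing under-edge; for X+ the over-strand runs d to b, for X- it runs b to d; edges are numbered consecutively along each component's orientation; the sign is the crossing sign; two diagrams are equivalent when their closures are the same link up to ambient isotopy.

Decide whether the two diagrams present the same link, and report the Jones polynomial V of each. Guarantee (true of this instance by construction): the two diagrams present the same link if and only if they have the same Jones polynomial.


equivalent: yes
D1 (bracket A^-10 - A^-6 + 2A^-2 - 2A^2 + 2A^6 - 2A^10 + A^14; 12 crossings at w = -2): V = x^-5 - 2x^-4 + 2x^-3 - 2x^-2 + 2x^-1 - 1 + x
V(D2) = x^-5 - 2x^-4 + 2x^-3 - 2x^-2 + 2x^-1 - 1 + x  [14 crossings, <D> = A^-10 - A^-6 + 2A^-2 - 2A^2 + 2A^6 - 2A^10 + A^14, w = -2]
observation: Reidemeister moves carry D1 (12 crossings) to D2 (14)


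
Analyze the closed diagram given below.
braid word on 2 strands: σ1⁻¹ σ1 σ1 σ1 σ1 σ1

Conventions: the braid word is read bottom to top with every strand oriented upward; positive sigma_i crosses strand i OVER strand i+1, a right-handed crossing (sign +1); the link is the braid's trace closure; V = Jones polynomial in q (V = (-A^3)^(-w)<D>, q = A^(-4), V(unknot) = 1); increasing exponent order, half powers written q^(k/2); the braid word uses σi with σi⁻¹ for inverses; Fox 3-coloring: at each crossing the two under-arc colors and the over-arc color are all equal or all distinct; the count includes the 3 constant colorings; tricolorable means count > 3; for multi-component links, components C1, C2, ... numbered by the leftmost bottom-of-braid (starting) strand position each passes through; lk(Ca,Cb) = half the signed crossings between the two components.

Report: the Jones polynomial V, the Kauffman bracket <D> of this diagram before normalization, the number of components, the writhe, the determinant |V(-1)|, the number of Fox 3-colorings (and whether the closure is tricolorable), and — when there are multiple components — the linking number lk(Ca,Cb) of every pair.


V = -q^(3/2) - q^(7/2) + q^(9/2) - q^(11/2)
<D> = -A^-10 + A^-6 - A^-2 - A^6 (w = +4)
2 components over 6 crossings, w = +4
lk(C1,C2): +2
3 Fox colorings among 3^6, |V(-1)| = 4: not tricolorable
why: the 1 component pair carries total linking +2


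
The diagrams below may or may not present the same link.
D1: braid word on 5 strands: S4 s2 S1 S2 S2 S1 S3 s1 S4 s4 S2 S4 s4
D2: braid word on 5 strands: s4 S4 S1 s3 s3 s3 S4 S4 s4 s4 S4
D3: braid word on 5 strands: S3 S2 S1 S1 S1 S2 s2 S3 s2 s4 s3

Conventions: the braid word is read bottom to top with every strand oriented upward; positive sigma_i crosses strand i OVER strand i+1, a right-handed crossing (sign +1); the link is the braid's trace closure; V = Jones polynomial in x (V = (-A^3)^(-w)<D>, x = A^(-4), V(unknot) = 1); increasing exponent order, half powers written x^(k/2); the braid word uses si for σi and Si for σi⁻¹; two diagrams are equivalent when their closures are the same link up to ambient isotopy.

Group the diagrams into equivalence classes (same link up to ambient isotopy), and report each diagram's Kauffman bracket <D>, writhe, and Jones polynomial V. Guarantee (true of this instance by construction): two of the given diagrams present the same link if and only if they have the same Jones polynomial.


grouping into links: {D1} | {D2} | {D3}
V(D1) = -x^(-5/2) - x^(-1/2)  (w -5, c 13, <D> = A^-13 + A^-5)
D2 (bracket -A^-15 + A^-7 + A^-3 + A; 11 crossings at w = +1): V = -x^(1/2) - x^(3/2) - x^(5/2) + x^(9/2)
V(D3) = x^(-9/2) - x^(-5/2) - x^(-3/2) - x^(-1/2)  (w -3, c 11, <D> = A^-7 + A^-3 + A - A^9)
key observation: 3 values of V(x) split the 3 diagrams


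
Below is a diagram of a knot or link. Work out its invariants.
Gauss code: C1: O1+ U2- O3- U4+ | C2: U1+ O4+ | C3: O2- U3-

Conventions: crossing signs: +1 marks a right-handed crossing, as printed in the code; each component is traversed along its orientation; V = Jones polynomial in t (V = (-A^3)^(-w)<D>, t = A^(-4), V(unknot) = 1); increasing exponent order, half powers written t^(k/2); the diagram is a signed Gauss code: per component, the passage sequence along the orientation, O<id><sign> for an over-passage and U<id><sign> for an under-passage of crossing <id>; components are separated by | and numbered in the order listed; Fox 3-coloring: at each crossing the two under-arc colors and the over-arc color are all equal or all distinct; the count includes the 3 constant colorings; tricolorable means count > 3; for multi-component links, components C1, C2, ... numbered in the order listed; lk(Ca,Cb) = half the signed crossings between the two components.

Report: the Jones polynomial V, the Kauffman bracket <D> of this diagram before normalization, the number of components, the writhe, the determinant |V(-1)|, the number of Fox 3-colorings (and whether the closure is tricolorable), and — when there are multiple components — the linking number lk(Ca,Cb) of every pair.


V = t^-2 + 2 + t^2
<D> = A^-8 + 2 + A^8 (w = 0)
3 components over 4 crossings, w = 0
lk(C1,C2): +1
lk(C1,C3) = -1
linking number lk(C2,C3) = 0
3 Fox colorings among 3^4, |V(-1)| = 4: not tricolorable
why: w = 0 shifts under R1 moves; the (-A^3)^(0) factor cancels that in V


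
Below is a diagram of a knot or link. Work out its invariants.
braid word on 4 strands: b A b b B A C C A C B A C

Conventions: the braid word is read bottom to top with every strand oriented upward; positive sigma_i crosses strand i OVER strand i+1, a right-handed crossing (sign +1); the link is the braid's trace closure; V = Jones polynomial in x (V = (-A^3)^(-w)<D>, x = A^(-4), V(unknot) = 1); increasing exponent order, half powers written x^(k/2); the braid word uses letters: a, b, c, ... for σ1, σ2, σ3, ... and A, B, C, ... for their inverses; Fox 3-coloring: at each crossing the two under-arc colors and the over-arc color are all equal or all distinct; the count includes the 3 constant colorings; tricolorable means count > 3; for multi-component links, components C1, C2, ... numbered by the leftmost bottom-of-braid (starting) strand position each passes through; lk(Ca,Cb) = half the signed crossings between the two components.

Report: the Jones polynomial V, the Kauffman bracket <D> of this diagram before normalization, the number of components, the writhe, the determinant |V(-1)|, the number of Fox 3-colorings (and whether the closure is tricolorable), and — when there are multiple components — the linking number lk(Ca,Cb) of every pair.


V = x^-10 - 3x^-9 + 5x^-8 - 7x^-7 + 7x^-6 - 7x^-5 + 6x^-4 - 3x^-3 + 2x^-2
<D> = -2A^-13 + 3A^-9 - 6A^-5 + 7A^-1 - 7A^3 + 7A^7 - 5A^11 + 3A^15 - A^19 (w = -7)
1 component over 13 crossings, w = -7
3 Fox colorings among 3^13, |V(-1)| = 41: not tricolorable
why: w = -7 (over 13 crossings) is diagram-only; (-A^3)^(7) removes it from V


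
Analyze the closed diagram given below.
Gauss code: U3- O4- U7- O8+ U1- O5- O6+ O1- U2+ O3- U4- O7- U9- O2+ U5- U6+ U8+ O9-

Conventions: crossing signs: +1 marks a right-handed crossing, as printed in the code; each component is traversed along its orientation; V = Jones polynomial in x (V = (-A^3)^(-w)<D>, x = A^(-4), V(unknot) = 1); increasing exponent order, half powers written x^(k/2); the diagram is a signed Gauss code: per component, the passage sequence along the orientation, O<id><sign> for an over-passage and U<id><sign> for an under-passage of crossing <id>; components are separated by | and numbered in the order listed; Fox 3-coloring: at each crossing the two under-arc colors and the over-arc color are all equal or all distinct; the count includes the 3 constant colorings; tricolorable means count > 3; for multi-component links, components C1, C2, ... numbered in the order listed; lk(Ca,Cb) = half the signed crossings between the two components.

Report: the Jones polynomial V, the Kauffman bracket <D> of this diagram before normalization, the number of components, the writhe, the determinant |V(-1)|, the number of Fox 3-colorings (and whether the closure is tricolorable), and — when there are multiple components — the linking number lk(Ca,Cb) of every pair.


V(x) = x^-5 - 2x^-4 + 2x^-3 - 2x^-2 + 2x^-1 - 1 + x
bracket: -A^-13 + A^-9 - 2A^-5 + 2A^-1 - 2A^3 + 2A^7 - A^11, w = -3
1 component, writhe -3, over 9 crossings
det 11, colorings 3 of 3^9 — not tricolorable
observation: the span of V is 6, forcing >= 6 crossings in any diagram


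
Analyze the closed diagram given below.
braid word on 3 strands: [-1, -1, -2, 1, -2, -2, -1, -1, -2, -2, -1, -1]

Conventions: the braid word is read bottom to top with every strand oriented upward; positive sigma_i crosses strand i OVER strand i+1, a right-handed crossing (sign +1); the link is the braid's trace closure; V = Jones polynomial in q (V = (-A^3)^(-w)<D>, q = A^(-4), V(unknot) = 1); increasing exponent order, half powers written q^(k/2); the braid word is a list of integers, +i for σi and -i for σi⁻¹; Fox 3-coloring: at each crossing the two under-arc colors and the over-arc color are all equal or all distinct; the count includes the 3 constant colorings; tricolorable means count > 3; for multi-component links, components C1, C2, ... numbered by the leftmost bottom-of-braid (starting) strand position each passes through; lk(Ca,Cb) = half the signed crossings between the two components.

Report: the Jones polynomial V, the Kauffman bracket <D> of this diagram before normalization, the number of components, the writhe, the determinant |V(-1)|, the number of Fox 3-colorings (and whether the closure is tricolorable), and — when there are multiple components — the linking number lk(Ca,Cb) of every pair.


V = -q^-14 + 2q^-13 - 4q^-12 + 5q^-11 - 5q^-10 + 5q^-9 - 4q^-8 + 2q^-7 + q^-4
<D> = A^-14 + 2A^-2 - 4A^2 + 5A^6 - 5A^10 + 5A^14 - 4A^18 + 2A^22 - A^26 (w = -10)
1 component over 12 crossings, w = -10
9 Fox colorings among 3^12, |V(-1)| = 27: tricolorable
why: V spans 10 powers of q: at least 10 crossings in any diagram


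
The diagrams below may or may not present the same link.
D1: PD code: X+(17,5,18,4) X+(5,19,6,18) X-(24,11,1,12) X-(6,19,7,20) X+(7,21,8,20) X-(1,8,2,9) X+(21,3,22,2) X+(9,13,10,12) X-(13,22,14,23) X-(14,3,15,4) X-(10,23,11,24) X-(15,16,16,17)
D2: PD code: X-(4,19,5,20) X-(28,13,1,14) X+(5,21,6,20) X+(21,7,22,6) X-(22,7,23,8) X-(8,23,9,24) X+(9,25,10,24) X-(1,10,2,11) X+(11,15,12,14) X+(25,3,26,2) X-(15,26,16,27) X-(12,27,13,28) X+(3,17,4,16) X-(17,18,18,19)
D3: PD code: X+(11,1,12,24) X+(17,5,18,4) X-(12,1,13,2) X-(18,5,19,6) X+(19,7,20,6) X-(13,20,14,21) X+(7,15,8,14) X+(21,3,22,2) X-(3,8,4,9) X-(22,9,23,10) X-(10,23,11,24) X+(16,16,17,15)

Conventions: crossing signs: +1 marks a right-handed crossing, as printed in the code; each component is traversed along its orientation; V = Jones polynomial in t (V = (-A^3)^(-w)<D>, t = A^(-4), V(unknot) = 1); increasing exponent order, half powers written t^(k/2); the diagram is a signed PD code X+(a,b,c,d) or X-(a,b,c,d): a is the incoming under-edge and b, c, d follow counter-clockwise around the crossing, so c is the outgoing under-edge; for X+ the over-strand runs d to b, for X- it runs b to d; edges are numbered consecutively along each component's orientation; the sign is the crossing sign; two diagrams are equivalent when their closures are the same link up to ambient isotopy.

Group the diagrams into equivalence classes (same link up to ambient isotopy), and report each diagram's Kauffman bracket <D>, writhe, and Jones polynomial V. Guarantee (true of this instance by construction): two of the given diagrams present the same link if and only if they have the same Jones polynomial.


equivalence classes: {D1, D2, D3}
D1 (bracket A^-14 - A^-10 + 2A^-6 - 2A^-2 + A^2 - A^6 + A^10; 12 crossings at w = -2): V = t^-4 - t^-3 + t^-2 - 2t^-1 + 2 - t + t^2
V(D2) = t^-4 - t^-3 + t^-2 - 2t^-1 + 2 - t + t^2  (w -2, c 14, <D> = A^-14 - A^-10 + 2A^-6 - 2A^-2 + A^2 - A^6 + A^10)
V(D3) = t^-4 - t^-3 + t^-2 - 2t^-1 + 2 - t + t^2  (w 0, c 12, <D> = A^-8 - A^-4 + 2 - 2A^4 + A^8 - A^12 + A^16)
observation: one V(t) for all 3 diagrams — one class (guaranteed)


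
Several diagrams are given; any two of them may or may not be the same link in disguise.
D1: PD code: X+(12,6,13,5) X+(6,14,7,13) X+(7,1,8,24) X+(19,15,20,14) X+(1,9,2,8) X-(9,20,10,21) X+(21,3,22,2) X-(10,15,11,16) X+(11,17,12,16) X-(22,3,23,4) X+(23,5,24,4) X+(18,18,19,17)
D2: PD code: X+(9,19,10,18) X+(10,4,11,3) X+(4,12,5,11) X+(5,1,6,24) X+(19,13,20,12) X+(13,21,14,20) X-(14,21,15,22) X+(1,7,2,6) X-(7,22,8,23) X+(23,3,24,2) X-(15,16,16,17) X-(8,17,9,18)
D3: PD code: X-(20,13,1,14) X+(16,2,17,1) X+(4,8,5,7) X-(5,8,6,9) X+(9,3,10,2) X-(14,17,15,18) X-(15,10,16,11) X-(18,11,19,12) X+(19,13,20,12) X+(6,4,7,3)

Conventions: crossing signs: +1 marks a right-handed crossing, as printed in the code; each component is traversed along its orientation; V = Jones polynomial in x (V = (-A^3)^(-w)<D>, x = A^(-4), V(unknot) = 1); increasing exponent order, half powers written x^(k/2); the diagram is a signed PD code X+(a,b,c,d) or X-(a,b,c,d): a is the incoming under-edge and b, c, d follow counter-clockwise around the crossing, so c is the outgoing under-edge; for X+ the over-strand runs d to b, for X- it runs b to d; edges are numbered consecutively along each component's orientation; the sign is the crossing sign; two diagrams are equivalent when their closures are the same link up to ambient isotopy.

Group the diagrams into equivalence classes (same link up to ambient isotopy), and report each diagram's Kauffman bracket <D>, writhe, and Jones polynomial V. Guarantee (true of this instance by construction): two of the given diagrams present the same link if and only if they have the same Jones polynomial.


equivalence classes: {D1, D2} | {D3}
D1 (bracket -A^-6 + A^-2 - A^2 + 2A^6 - A^10 + A^14; 12 crossings at w = +6): V = x - x^2 + 2x^3 - x^4 + x^5 - x^6
V(D2) = x - x^2 + 2x^3 - x^4 + x^5 - x^6  [12 crossings, <D> = -A^-12 + A^-8 - A^-4 + 2 - A^4 + A^8, w = +4]
V(D3) = 1  (w 0, c 10, <D> = 1)
observation: 2 values of V(x) split the 3 diagrams


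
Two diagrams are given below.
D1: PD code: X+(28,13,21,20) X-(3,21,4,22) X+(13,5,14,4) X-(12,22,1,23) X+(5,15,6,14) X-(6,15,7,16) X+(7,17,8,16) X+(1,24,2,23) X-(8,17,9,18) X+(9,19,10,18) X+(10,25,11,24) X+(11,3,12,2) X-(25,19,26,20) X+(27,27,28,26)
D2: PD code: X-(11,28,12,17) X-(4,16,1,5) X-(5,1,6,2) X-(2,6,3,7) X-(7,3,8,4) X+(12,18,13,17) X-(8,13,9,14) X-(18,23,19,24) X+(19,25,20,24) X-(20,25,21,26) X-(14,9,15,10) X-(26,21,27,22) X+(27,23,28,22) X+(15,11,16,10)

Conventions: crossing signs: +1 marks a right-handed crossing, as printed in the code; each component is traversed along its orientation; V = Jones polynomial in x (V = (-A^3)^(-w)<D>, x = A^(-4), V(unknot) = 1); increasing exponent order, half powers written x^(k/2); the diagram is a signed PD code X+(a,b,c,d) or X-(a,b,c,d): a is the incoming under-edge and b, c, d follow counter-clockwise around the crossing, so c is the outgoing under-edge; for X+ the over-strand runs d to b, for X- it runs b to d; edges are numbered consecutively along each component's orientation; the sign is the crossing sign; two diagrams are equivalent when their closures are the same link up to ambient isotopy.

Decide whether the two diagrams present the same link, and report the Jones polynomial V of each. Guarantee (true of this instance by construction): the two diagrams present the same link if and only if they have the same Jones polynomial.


same link: no
V(D1) = 1 + x + x^2 + x^3  [14 crossings, <D> = 1 + A^4 + A^8 + A^12, w = +4]
D2 (bracket A^-14 + A^-10 + A^-6 + A^6; 14 crossings at w = -6): V = x^-6 + x^-3 + x^-2 + x^-1
note: V(x) takes 2 values over 2 diagrams, fixing the grouping


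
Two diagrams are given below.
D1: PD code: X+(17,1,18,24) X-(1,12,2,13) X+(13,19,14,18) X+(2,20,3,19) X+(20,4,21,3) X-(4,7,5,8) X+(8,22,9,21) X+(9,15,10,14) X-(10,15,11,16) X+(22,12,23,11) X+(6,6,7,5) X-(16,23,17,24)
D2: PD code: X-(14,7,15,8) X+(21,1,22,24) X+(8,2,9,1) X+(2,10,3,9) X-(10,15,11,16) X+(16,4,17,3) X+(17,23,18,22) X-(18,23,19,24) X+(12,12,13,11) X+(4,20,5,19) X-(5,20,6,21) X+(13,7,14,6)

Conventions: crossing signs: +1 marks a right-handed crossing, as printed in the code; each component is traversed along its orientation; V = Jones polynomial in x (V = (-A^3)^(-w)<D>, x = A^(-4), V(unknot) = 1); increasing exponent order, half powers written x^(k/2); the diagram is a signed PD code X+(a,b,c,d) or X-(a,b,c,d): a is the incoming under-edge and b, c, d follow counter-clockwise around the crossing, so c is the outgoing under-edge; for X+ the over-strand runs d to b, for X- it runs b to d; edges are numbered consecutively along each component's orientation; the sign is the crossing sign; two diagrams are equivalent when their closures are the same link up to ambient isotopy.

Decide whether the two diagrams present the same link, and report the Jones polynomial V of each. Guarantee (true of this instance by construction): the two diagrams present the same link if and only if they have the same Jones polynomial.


equivalent: yes
D1 (bracket -A^-4 + 1 + A^8; 12 crossings at w = +4): V = x + x^3 - x^4
V(D2) = x + x^3 - x^4  [12 crossings, <D> = -A^-4 + 1 + A^8, w = +4]
observation: all 2 diagrams share one V(x), hence one class


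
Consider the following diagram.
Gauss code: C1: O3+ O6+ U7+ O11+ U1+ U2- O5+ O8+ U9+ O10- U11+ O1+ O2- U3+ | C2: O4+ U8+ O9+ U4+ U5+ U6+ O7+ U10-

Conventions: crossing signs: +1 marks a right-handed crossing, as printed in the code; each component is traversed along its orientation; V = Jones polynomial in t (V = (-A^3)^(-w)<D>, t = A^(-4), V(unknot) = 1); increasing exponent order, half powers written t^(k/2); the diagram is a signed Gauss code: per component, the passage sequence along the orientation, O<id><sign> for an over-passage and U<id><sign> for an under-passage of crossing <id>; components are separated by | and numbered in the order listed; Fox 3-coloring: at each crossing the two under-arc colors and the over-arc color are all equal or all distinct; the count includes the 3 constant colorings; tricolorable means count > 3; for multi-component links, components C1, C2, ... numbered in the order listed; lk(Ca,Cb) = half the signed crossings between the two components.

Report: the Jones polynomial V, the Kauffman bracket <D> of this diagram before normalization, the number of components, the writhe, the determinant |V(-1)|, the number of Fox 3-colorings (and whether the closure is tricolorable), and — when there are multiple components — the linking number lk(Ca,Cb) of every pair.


V = -t^(3/2) + t^(5/2) - 3t^(7/2) + 2t^(9/2) - 2t^(11/2) + 2t^(13/2) - t^(15/2)
<D> = A^-9 - 2A^-5 + 2A^-1 - 2A^3 + 3A^7 - A^11 + A^15 (w = +7)
2 components over 11 crossings, w = +7
lk(C1,C2): +2
9 Fox colorings among 3^11, |V(-1)| = 12: tricolorable
why: summing lk over 1 pair gives +2


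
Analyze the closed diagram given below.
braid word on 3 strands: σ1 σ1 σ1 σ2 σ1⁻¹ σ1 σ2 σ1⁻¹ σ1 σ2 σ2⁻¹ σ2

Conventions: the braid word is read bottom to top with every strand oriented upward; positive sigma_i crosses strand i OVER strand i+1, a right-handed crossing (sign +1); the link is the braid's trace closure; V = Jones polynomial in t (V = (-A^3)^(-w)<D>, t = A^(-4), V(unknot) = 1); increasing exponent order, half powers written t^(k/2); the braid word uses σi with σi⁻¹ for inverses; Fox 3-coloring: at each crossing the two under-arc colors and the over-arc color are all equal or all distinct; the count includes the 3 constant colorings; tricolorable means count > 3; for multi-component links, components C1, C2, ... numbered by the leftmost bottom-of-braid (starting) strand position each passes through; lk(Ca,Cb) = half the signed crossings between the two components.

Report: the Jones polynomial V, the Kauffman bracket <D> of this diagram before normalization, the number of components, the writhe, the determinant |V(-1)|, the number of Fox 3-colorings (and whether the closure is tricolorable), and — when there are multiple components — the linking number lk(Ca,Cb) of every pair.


Jones polynomial: V(t) = t^2 + 2t^4 - 2t^5 + t^6 - 2t^7 + t^8
<D> = A^-14 - 2A^-10 + A^-6 - 2A^-2 + 2A^2 + A^10; writhe +6
components 1, writhe +6 (12 crossings)
3-colorings: 27 of 3^12, det 9 — tricolorable
note: free reduction leaves σ1 σ1 σ1 σ2 σ2 σ2 of the original 12 letters


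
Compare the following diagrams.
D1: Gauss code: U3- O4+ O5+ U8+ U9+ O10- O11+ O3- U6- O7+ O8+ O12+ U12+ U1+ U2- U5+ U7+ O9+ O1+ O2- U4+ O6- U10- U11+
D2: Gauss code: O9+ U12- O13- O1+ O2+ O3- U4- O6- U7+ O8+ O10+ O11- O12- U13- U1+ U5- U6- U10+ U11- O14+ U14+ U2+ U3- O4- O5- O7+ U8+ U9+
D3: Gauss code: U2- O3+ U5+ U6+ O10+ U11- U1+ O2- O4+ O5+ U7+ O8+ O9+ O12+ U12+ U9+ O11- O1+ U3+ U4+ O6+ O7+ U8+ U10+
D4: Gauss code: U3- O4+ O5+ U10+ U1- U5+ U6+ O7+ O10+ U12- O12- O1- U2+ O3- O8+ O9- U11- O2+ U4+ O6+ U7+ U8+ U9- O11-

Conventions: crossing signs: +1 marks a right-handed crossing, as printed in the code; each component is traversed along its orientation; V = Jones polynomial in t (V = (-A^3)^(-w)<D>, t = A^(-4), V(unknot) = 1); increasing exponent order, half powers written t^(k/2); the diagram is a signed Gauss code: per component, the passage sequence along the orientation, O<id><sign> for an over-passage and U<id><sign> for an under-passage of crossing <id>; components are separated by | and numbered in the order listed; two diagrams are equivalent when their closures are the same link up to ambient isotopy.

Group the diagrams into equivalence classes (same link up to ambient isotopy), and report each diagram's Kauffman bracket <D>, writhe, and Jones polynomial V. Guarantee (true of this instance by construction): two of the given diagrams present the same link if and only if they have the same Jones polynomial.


equivalence classes: {D1, D4} | {D2} | {D3}
D1 (bracket A^-8 - 2A^-4 + 2 - 2A^4 + 2A^8 - A^12 + A^16; 12 crossings at w = +4): V = t^-1 - 1 + 2t - 2t^2 + 2t^3 - 2t^4 + t^5
D2 (bracket 1; 14 crossings at w = 0): V = 1
V(D3) = t^2 + t^4 - t^5 + t^6 - t^7  (w +8, c 12, <D> = -A^-4 + 1 - A^4 + A^8 + A^16)
D4 (bracket A^-14 - 2A^-10 + 2A^-6 - 2A^-2 + 2A^2 - A^6 + A^10; 12 crossings at w = +2): V = t^-1 - 1 + 2t - 2t^2 + 2t^3 - 2t^4 + t^5
observation: V(t) takes 3 values over 4 diagrams, fixing the grouping
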